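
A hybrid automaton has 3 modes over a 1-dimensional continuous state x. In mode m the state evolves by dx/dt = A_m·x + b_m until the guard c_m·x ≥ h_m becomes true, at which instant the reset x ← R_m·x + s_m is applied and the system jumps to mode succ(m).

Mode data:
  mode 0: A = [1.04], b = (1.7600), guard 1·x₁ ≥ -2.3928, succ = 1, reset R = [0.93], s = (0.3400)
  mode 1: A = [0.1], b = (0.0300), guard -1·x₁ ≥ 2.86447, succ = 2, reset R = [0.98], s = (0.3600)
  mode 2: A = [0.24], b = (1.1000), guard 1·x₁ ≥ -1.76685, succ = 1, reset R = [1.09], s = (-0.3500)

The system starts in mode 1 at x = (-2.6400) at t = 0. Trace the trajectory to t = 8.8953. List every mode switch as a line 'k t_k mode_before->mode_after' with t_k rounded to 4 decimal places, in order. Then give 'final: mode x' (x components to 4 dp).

1 0.9160 1->2
2 2.0680 2->1
3 4.6755 1->2
4 5.8275 2->1
5 8.4349 1->2
final: 2 -2.1976

Mode 1: guard c·x = 2.8645 hit at Δt = 0.9160 (t = 0.9160), x⁻ = (-2.8645) → reset → x⁺ = (-2.4472), jump to mode 2
Mode 2: guard c·x = -1.7669 hit at Δt = 1.1520 (t = 2.0680), x⁻ = (-1.7669) → reset → x⁺ = (-2.2759), jump to mode 1
Mode 1: guard c·x = 2.8645 hit at Δt = 2.6074 (t = 4.6755), x⁻ = (-2.8645) → reset → x⁺ = (-2.4472), jump to mode 2
Mode 2: guard c·x = -1.7669 hit at Δt = 1.1520 (t = 5.8275), x⁻ = (-1.7669) → reset → x⁺ = (-2.2759), jump to mode 1
Mode 1: guard c·x = 2.8645 hit at Δt = 2.6074 (t = 8.4349), x⁻ = (-2.8645) → reset → x⁺ = (-2.4472), jump to mode 2
Mode 2: flow for 0.4604 to horizon, guard not reached → x = (-2.1976)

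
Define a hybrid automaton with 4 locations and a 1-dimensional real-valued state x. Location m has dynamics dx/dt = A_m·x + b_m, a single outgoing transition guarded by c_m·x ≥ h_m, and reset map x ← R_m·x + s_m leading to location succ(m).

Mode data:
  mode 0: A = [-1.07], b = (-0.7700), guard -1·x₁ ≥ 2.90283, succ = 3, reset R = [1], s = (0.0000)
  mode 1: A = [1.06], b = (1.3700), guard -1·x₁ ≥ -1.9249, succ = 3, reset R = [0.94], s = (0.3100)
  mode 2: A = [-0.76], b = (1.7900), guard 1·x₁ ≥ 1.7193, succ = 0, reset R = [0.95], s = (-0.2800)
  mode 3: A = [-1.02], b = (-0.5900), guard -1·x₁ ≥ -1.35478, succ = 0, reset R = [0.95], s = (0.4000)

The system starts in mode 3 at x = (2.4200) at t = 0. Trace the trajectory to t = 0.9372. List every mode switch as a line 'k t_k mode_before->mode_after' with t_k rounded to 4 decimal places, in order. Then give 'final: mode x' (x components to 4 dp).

1 0.4303 3->0
final: 0 0.6795

Mode 3: guard c·x = -1.3548 hit at Δt = 0.4303 (t = 0.4303), x⁻ = (1.3548) → reset → x⁺ = (1.6870), jump to mode 0
Mode 0: flow for 0.5069 to horizon, guard not reached → x = (0.6795)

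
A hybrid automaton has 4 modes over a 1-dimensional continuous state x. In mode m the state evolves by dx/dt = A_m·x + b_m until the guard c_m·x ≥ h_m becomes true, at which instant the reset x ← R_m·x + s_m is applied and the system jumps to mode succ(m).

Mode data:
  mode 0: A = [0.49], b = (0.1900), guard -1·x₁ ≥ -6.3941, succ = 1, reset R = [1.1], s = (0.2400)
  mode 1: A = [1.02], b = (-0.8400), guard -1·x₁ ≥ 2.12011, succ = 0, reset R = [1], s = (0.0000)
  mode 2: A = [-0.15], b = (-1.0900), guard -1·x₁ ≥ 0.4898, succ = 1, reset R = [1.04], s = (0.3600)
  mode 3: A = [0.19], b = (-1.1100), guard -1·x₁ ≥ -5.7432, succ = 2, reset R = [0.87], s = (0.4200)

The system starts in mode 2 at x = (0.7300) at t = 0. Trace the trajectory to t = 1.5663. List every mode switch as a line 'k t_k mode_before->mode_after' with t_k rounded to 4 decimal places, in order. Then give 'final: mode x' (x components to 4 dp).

1 1.1034 2->1
final: 1 -0.7365

Mode 2: guard c·x = 0.4898 hit at Δt = 1.1034 (t = 1.1034), x⁻ = (-0.4898) → reset → x⁺ = (-0.1494), jump to mode 1
Mode 1: flow for 0.4629 to horizon, guard not reached → x = (-0.7365)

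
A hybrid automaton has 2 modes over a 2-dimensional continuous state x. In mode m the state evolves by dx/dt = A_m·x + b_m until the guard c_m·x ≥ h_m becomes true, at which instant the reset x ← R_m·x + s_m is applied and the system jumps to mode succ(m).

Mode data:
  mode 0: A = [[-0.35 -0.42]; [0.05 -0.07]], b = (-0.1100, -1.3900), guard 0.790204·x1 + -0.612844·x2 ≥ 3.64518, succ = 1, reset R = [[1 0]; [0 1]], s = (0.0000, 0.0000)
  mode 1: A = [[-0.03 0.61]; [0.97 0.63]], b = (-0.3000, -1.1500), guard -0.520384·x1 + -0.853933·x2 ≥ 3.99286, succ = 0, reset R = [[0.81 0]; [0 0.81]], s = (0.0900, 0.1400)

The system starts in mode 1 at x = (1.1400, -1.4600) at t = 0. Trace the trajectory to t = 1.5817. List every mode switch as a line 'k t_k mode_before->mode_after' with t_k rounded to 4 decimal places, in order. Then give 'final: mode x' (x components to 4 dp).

Mode 1: guard c·x = 3.9929 hit at Δt = 1.1014 (t = 1.1014), x⁻ = (-0.8648, -4.1488) → reset → x⁺ = (-0.6105, -3.2205), jump to mode 0
Mode 0: flow for 0.4803 to horizon, guard not reached → x = (0.0870, -3.7767)

1 1.1014 1->0
final: 0 0.0870 -3.7767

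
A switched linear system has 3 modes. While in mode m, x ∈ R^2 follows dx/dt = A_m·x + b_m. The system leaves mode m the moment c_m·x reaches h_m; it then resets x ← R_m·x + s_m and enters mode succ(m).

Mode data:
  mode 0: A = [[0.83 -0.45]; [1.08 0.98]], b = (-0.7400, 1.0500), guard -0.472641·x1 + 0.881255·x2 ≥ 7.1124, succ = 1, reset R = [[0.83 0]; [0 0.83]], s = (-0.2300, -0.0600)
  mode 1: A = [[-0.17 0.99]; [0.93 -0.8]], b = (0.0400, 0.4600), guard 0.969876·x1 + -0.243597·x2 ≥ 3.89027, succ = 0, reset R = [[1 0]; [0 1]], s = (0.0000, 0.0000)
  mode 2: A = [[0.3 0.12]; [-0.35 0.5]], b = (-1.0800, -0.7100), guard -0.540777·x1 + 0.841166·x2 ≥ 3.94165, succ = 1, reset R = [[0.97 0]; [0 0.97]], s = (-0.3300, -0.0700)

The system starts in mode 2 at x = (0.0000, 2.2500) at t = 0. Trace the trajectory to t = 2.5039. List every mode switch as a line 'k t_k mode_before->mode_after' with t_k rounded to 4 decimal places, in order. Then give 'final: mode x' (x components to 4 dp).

Mode 2: guard c·x = 3.9417 hit at Δt = 1.5573 (t = 1.5573), x⁻ = (-1.4831, 3.7324) → reset → x⁺ = (-1.7686, 3.5505), jump to mode 1
Mode 1: flow for 0.9466 to horizon, guard not reached → x = (0.5843, 1.7929)

1 1.5573 2->1
final: 1 0.5843 1.7929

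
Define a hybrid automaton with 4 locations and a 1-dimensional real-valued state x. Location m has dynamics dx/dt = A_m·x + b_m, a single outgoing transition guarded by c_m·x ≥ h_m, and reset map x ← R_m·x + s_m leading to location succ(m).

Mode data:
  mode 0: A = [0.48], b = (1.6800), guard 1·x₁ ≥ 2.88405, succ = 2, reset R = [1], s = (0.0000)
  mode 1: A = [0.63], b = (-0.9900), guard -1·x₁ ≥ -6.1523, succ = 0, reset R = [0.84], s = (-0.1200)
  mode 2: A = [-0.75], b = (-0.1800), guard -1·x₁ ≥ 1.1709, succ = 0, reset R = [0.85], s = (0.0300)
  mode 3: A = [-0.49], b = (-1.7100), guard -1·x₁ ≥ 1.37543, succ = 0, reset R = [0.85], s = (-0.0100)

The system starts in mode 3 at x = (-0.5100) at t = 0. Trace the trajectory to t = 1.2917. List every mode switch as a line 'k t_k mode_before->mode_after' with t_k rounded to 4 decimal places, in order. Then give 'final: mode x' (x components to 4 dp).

Mode 3: guard c·x = 1.3754 hit at Δt = 0.7002 (t = 0.7002), x⁻ = (-1.3754) → reset → x⁺ = (-1.1791), jump to mode 0
Mode 0: flow for 0.5915 to horizon, guard not reached → x = (-0.4171)

1 0.7002 3->0
final: 0 -0.4171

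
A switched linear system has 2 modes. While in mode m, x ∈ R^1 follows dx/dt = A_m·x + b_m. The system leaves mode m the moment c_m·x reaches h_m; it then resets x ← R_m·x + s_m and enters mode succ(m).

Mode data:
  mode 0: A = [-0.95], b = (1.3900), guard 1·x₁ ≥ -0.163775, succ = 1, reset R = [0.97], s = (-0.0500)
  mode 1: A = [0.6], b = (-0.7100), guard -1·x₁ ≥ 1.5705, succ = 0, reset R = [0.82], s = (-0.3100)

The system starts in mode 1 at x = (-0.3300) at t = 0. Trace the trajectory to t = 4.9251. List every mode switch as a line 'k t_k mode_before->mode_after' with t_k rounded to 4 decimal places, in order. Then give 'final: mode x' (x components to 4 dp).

1 0.9978 1->0
2 1.6631 0->1
3 2.8000 1->0
4 3.4653 0->1
5 4.6021 1->0
final: 0 -0.7890

Mode 1: guard c·x = 1.5705 hit at Δt = 0.9978 (t = 0.9978), x⁻ = (-1.5705) → reset → x⁺ = (-1.5978), jump to mode 0
Mode 0: guard c·x = -0.1638 hit at Δt = 0.6653 (t = 1.6631), x⁻ = (-0.1638) → reset → x⁺ = (-0.2089), jump to mode 1
Mode 1: guard c·x = 1.5705 hit at Δt = 1.1369 (t = 2.8000), x⁻ = (-1.5705) → reset → x⁺ = (-1.5978), jump to mode 0
Mode 0: guard c·x = -0.1638 hit at Δt = 0.6653 (t = 3.4653), x⁻ = (-0.1638) → reset → x⁺ = (-0.2089), jump to mode 1
Mode 1: guard c·x = 1.5705 hit at Δt = 1.1369 (t = 4.6021), x⁻ = (-1.5705) → reset → x⁺ = (-1.5978), jump to mode 0
Mode 0: flow for 0.3230 to horizon, guard not reached → x = (-0.7890)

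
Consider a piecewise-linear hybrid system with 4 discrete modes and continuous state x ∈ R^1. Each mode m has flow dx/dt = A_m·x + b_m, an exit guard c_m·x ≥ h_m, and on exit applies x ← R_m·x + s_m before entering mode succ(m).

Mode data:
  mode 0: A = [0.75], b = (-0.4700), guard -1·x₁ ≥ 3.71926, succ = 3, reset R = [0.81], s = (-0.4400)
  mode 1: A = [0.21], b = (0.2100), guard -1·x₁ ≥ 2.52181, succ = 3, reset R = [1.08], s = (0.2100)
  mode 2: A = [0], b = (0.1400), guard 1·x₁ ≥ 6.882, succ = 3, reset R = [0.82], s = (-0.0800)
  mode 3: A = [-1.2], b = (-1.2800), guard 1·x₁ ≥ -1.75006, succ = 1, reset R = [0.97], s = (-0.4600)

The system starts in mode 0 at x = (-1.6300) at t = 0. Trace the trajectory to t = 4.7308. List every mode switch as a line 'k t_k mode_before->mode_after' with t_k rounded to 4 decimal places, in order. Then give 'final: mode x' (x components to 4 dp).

Mode 0: guard c·x = 3.7193 hit at Δt = 0.8738 (t = 0.8738), x⁻ = (-3.7193) → reset → x⁺ = (-3.4526), jump to mode 3
Mode 3: guard c·x = -1.7501 hit at Δt = 1.0419 (t = 1.9157), x⁻ = (-1.7501) → reset → x⁺ = (-2.1576), jump to mode 1
Mode 1: guard c·x = 2.5218 hit at Δt = 1.3028 (t = 3.2185), x⁻ = (-2.5218) → reset → x⁺ = (-2.5136), jump to mode 3
Mode 3: guard c·x = -1.7501 hit at Δt = 0.6251 (t = 3.8436), x⁻ = (-1.7501) → reset → x⁺ = (-2.1576), jump to mode 1
Mode 1: flow for 0.8872 to horizon, guard not reached → x = (-2.3946)

1 0.8738 0->3
2 1.9157 3->1
3 3.2185 1->3
4 3.8436 3->1
final: 1 -2.3946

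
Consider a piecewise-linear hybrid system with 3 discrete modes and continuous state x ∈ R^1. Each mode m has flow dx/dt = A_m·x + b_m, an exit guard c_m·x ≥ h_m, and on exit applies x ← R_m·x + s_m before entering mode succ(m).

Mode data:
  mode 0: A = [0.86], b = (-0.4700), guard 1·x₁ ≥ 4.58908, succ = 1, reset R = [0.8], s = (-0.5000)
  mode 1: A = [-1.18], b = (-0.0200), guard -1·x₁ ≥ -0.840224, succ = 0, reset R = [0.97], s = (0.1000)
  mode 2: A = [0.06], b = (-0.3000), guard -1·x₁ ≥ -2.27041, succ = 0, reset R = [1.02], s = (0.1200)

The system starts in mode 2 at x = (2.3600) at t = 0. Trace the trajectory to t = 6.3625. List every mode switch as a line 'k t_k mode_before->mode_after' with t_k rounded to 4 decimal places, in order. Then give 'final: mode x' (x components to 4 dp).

Mode 2: guard c·x = -2.2704 hit at Δt = 0.5562 (t = 0.5562), x⁻ = (2.2704) → reset → x⁺ = (2.4358), jump to mode 0
Mode 0: guard c·x = 4.5891 hit at Δt = 0.8845 (t = 1.4407), x⁻ = (4.5891) → reset → x⁺ = (3.1713), jump to mode 1
Mode 1: guard c·x = -0.8402 hit at Δt = 1.1132 (t = 2.5539), x⁻ = (0.8402) → reset → x⁺ = (0.9150), jump to mode 0
Mode 0: guard c·x = 4.5891 hit at Δt = 2.7851 (t = 5.3390), x⁻ = (4.5891) → reset → x⁺ = (3.1713), jump to mode 1
Mode 1: flow for 1.0235 to horizon, guard not reached → x = (0.9359)

1 0.5562 2->0
2 1.4407 0->1
3 2.5539 1->0
4 5.3390 0->1
final: 1 0.9359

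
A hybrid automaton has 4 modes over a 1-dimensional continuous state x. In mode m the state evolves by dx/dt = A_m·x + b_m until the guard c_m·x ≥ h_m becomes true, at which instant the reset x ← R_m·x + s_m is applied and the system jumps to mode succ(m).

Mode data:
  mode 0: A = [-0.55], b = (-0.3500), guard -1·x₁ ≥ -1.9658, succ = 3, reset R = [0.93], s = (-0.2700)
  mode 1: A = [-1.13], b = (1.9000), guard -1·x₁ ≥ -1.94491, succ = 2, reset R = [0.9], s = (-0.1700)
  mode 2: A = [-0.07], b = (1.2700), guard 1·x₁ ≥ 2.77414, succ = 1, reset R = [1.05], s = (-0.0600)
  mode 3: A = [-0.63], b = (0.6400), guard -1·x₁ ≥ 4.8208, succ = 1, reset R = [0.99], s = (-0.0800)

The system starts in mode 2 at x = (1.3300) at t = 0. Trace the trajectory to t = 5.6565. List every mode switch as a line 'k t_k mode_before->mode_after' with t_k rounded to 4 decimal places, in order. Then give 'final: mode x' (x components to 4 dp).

Mode 2: guard c·x = 2.7741 hit at Δt = 1.2830 (t = 1.2830), x⁻ = (2.7741) → reset → x⁺ = (2.8528), jump to mode 1
Mode 1: guard c·x = -1.9449 hit at Δt = 1.3203 (t = 2.6033), x⁻ = (1.9449) → reset → x⁺ = (1.5804), jump to mode 2
Mode 2: guard c·x = 2.7741 hit at Δt = 1.0686 (t = 3.6719), x⁻ = (2.7741) → reset → x⁺ = (2.8528), jump to mode 1
Mode 1: guard c·x = -1.9449 hit at Δt = 1.3203 (t = 4.9922), x⁻ = (1.9449) → reset → x⁺ = (1.5804), jump to mode 2
Mode 2: flow for 0.6643 to horizon, guard not reached → x = (2.3329)

1 1.2830 2->1
2 2.6033 1->2
3 3.6719 2->1
4 4.9922 1->2
final: 2 2.3329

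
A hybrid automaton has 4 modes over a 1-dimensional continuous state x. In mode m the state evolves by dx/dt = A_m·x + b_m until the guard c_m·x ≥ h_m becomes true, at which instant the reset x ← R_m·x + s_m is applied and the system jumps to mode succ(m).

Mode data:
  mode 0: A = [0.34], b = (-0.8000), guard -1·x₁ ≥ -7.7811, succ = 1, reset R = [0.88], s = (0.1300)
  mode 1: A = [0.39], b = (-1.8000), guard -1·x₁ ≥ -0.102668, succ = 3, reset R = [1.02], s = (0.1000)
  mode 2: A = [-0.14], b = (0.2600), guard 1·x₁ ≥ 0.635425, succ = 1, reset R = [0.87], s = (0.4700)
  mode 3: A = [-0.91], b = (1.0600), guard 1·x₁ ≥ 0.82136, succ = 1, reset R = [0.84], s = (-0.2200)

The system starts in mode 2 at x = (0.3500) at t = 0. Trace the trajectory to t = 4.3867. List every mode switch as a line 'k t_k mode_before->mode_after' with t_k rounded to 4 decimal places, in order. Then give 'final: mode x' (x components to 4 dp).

Mode 2: guard c·x = 0.6354 hit at Δt = 1.4997 (t = 1.4997), x⁻ = (0.6354) → reset → x⁺ = (1.0228), jump to mode 1
Mode 1: guard c·x = -0.1027 hit at Δt = 0.5847 (t = 2.0844), x⁻ = (0.1027) → reset → x⁺ = (0.2047), jump to mode 3
Mode 3: guard c·x = 0.8214 hit at Δt = 1.1296 (t = 3.2140), x⁻ = (0.8214) → reset → x⁺ = (0.4699), jump to mode 1
Mode 1: guard c·x = -0.1027 hit at Δt = 0.2177 (t = 3.4317), x⁻ = (0.1027) → reset → x⁺ = (0.2047), jump to mode 3
Mode 3: flow for 0.9550 to horizon, guard not reached → x = (0.7622)

1 1.4997 2->1
2 2.0844 1->3
3 3.2140 3->1
4 3.4317 1->3
final: 3 0.7622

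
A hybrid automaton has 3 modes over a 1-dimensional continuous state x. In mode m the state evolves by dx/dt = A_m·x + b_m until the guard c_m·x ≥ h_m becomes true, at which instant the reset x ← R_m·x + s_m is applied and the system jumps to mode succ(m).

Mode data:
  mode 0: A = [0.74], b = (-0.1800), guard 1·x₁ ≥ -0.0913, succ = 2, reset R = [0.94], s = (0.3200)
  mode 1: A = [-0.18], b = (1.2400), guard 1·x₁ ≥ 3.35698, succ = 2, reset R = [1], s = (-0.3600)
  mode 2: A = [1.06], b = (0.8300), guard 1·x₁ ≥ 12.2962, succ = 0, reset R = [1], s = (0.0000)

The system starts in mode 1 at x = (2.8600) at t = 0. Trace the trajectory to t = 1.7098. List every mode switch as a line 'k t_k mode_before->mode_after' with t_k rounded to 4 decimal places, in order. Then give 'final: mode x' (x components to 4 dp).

1 0.7314 1->2
final: 2 9.8805

Mode 1: guard c·x = 3.3570 hit at Δt = 0.7314 (t = 0.7314), x⁻ = (3.3570) → reset → x⁺ = (2.9970), jump to mode 2
Mode 2: flow for 0.9784 to horizon, guard not reached → x = (9.8805)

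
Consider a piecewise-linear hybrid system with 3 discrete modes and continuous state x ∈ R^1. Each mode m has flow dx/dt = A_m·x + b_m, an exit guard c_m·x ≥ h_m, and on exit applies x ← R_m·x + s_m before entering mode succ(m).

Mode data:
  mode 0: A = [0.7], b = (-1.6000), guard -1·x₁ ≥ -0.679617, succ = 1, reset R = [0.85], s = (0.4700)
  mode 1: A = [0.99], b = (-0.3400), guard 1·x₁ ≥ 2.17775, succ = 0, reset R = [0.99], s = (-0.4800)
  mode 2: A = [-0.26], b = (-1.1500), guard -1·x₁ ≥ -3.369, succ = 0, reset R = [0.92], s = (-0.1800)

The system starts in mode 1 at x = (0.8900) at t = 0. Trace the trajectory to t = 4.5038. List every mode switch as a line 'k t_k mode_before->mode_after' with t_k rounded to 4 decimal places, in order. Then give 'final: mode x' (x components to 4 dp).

Mode 1: guard c·x = 2.1778 hit at Δt = 1.2230 (t = 1.2230), x⁻ = (2.1778) → reset → x⁺ = (1.6760), jump to mode 0
Mode 0: guard c·x = -0.6796 hit at Δt = 1.3836 (t = 2.6066), x⁻ = (0.6796) → reset → x⁺ = (1.0477), jump to mode 1
Mode 1: guard c·x = 2.1778 hit at Δt = 0.9670 (t = 3.5736), x⁻ = (2.1777) → reset → x⁺ = (1.6760), jump to mode 0
Mode 0: flow for 0.9302 to horizon, guard not reached → x = (1.1164)

1 1.2230 1->0
2 2.6066 0->1
3 3.5736 1->0
final: 0 1.1164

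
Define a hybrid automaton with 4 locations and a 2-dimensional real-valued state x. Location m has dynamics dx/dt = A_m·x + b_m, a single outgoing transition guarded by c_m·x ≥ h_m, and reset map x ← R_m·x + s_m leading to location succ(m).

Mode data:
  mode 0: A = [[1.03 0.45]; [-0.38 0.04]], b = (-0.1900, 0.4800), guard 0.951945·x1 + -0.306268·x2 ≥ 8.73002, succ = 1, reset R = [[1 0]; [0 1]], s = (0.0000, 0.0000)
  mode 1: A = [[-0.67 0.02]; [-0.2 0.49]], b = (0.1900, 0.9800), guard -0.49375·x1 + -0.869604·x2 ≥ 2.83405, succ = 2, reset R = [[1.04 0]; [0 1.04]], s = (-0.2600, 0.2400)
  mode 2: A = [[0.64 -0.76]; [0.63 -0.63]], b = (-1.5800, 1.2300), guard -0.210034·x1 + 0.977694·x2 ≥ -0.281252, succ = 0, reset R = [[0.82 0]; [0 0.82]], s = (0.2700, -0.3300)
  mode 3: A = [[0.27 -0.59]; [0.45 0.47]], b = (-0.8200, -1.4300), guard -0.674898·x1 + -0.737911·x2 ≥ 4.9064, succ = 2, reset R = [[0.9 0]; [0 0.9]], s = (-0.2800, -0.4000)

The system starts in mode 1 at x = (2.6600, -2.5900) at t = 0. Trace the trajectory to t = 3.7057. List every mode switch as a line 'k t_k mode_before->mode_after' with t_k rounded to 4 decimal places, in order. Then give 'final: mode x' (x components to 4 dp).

Mode 1: guard c·x = 2.8340 hit at Δt = 1.3912 (t = 1.3912), x⁻ = (1.1592, -3.9172) → reset → x⁺ = (0.9456, -3.8339), jump to mode 2
Mode 2: guard c·x = -0.2813 hit at Δt = 1.1904 (t = 2.5816), x⁻ = (1.8151, 0.1023) → reset → x⁺ = (1.7584, -0.2461), jump to mode 0
Mode 0: flow for 1.1241 to horizon, guard not reached → x = (4.7612, -1.0141)

1 1.3912 1->2
2 2.5816 2->0
final: 0 4.7612 -1.0141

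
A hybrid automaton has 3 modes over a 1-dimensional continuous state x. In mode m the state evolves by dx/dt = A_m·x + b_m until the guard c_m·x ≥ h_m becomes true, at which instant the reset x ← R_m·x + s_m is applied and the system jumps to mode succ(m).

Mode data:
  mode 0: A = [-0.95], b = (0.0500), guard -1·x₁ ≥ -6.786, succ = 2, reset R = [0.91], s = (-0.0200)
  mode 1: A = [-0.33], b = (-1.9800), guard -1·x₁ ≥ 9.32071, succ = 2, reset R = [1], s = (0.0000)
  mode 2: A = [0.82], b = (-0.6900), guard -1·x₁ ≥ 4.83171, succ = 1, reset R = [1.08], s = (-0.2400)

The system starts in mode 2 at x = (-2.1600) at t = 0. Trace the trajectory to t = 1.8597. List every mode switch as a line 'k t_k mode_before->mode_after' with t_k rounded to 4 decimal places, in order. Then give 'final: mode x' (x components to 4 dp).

1 0.7764 2->1
final: 1 -5.6211

Mode 2: guard c·x = 4.8317 hit at Δt = 0.7764 (t = 0.7764), x⁻ = (-4.8317) → reset → x⁺ = (-5.4582), jump to mode 1
Mode 1: flow for 1.0833 to horizon, guard not reached → x = (-5.6211)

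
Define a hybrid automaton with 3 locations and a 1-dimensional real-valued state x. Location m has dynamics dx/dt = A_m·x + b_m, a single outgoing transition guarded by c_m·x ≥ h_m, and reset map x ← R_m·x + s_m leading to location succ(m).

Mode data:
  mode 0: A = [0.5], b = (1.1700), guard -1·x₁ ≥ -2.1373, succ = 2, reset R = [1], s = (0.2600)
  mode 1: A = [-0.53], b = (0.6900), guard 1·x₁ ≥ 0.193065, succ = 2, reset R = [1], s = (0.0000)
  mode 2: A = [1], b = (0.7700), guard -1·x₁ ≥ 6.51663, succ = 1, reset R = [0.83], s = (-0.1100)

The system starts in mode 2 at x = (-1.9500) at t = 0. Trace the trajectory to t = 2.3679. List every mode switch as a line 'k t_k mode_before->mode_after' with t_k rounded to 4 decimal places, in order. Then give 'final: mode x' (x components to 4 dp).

Mode 2: guard c·x = 6.5166 hit at Δt = 1.5831 (t = 1.5831), x⁻ = (-6.5166) → reset → x⁺ = (-5.5188), jump to mode 1
Mode 1: flow for 0.7848 to horizon, guard not reached → x = (-3.1978)

1 1.5831 2->1
final: 1 -3.1978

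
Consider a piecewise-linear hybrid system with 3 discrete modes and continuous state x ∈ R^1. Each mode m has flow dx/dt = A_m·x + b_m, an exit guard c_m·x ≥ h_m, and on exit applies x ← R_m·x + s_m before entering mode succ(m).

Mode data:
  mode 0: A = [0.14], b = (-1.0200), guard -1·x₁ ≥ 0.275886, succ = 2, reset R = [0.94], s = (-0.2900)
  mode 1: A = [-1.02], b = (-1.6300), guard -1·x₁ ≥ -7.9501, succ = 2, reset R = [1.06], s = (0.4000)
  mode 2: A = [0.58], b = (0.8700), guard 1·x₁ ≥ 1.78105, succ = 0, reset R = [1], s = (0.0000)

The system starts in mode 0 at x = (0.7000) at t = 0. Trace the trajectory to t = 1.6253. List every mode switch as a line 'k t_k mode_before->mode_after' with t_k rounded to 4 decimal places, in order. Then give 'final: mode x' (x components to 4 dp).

1 0.9870 0->2
final: 2 -0.1234

Mode 0: guard c·x = 0.2759 hit at Δt = 0.9870 (t = 0.9870), x⁻ = (-0.2759) → reset → x⁺ = (-0.5493), jump to mode 2
Mode 2: flow for 0.6383 to horizon, guard not reached → x = (-0.1234)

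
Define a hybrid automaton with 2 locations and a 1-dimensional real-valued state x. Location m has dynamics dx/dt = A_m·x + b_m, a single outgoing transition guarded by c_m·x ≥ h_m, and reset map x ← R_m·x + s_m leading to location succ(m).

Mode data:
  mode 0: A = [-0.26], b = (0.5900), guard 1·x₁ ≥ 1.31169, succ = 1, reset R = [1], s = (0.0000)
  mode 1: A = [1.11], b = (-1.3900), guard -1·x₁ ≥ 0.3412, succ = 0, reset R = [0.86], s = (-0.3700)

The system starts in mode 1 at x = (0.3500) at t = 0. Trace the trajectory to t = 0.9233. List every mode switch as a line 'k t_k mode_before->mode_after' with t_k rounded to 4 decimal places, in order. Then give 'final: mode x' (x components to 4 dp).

Mode 1: guard c·x = 0.3412 hit at Δt = 0.5124 (t = 0.5124), x⁻ = (-0.3412) → reset → x⁺ = (-0.6634), jump to mode 0
Mode 0: flow for 0.4109 to horizon, guard not reached → x = (-0.3663)

1 0.5124 1->0
final: 0 -0.3663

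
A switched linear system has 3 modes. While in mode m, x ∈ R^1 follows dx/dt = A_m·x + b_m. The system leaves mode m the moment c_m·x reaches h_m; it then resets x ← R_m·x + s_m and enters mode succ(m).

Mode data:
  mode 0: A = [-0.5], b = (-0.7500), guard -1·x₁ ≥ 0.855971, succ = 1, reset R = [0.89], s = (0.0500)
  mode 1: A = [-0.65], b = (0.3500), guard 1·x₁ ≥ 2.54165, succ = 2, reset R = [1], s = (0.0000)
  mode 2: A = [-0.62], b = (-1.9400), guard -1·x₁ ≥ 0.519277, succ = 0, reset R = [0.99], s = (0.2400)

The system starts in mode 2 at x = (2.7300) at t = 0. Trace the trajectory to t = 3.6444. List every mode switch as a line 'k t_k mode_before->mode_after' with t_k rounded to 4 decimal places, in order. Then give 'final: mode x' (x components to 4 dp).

Mode 2: guard c·x = 0.5193 hit at Δt = 1.3044 (t = 1.3044), x⁻ = (-0.5193) → reset → x⁺ = (-0.2741), jump to mode 0
Mode 0: guard c·x = 0.8560 hit at Δt = 1.2874 (t = 2.5918), x⁻ = (-0.8560) → reset → x⁺ = (-0.7118), jump to mode 1
Mode 1: flow for 1.0526 to horizon, guard not reached → x = (-0.0923)

1 1.3044 2->0
2 2.5918 0->1
final: 1 -0.0923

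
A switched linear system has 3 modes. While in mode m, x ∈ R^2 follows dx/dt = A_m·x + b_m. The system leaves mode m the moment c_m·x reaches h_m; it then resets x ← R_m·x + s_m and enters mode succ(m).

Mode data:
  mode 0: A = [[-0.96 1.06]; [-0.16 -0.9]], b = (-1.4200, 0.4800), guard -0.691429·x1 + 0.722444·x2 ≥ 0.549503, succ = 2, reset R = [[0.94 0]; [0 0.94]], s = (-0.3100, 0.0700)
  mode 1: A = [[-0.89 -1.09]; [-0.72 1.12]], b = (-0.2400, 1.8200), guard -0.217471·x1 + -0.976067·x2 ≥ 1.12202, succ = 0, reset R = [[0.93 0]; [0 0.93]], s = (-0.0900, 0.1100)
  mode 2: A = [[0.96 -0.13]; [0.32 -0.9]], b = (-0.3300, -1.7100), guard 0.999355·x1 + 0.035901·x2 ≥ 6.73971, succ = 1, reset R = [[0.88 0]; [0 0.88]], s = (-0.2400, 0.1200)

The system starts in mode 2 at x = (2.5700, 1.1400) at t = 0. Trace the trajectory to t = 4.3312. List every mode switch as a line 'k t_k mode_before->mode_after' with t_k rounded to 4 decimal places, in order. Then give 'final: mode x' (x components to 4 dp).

1 1.1231 2->1
2 2.6444 1->0
3 3.8840 0->2
final: 2 -1.8982 -0.8111

Mode 2: guard c·x = 6.7397 hit at Δt = 1.1231 (t = 1.1231), x⁻ = (6.7350, 0.2511) → reset → x⁺ = (5.6868, 0.3409), jump to mode 1
Mode 1: guard c·x = 1.1220 hit at Δt = 1.5213 (t = 2.6444), x⁻ = (2.0744, -1.6117) → reset → x⁺ = (1.8392, -1.3889), jump to mode 0
Mode 0: guard c·x = 0.5495 hit at Δt = 1.2396 (t = 3.8840), x⁻ = (-0.8770, -0.0788) → reset → x⁺ = (-1.1344, -0.0040), jump to mode 2
Mode 2: flow for 0.4472 to horizon, guard not reached → x = (-1.8982, -0.8111)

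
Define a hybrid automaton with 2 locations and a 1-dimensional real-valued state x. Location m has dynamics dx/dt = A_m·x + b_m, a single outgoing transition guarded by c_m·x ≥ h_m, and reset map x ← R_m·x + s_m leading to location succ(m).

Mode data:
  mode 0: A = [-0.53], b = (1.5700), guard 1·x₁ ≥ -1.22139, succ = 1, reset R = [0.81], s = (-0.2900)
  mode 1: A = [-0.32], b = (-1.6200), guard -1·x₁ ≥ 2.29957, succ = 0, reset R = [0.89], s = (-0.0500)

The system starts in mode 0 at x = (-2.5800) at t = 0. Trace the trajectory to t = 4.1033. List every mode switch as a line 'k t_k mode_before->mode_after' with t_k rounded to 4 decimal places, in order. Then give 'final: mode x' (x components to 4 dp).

Mode 0: guard c·x = -1.2214 hit at Δt = 0.5306 (t = 0.5306), x⁻ = (-1.2214) → reset → x⁺ = (-1.2793), jump to mode 1
Mode 1: guard c·x = 2.2996 hit at Δt = 0.9821 (t = 1.5127), x⁻ = (-2.2996) → reset → x⁺ = (-2.0966), jump to mode 0
Mode 0: guard c·x = -1.2214 hit at Δt = 0.3584 (t = 1.8711), x⁻ = (-1.2214) → reset → x⁺ = (-1.2793), jump to mode 1
Mode 1: guard c·x = 2.2996 hit at Δt = 0.9821 (t = 2.8532), x⁻ = (-2.2996) → reset → x⁺ = (-2.0966), jump to mode 0
Mode 0: guard c·x = -1.2214 hit at Δt = 0.3584 (t = 3.2116), x⁻ = (-1.2214) → reset → x⁺ = (-1.2793), jump to mode 1
Mode 1: flow for 0.8917 to horizon, guard not reached → x = (-2.2185)

1 0.5306 0->1
2 1.5127 1->0
3 1.8711 0->1
4 2.8532 1->0
5 3.2116 0->1
final: 1 -2.2185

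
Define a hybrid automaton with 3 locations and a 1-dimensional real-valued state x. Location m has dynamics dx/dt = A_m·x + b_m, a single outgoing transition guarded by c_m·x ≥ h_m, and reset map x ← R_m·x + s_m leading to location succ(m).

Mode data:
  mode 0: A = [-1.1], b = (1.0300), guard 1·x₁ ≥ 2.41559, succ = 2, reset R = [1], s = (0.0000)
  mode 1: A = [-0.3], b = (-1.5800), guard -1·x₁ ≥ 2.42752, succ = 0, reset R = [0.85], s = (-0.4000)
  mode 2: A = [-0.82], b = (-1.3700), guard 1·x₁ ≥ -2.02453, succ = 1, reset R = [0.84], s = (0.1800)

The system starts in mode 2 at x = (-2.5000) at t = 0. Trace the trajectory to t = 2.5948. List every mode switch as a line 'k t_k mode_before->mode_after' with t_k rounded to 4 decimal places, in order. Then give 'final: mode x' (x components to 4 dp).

Mode 2: guard c·x = -2.0245 hit at Δt = 1.0388 (t = 1.0388), x⁻ = (-2.0245) → reset → x⁺ = (-1.5206), jump to mode 1
Mode 1: guard c·x = 2.4275 hit at Δt = 0.9240 (t = 1.9628), x⁻ = (-2.4275) → reset → x⁺ = (-2.4634), jump to mode 0
Mode 0: flow for 0.6320 to horizon, guard not reached → x = (-0.7600)

1 1.0388 2->1
2 1.9628 1->0
final: 0 -0.7600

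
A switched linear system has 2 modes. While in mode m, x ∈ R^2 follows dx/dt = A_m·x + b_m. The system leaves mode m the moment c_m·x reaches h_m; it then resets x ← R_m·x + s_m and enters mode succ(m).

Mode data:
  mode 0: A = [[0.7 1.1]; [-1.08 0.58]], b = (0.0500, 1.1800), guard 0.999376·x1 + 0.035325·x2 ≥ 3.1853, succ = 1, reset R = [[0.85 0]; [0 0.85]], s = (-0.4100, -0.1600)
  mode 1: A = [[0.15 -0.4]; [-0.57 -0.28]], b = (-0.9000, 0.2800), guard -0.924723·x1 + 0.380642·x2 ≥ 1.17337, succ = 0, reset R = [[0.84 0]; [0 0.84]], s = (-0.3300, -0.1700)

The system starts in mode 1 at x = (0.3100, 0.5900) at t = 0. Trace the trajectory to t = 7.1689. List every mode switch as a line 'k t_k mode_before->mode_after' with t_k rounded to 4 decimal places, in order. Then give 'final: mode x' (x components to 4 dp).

1 1.0177 1->0
2 2.4203 0->1
3 3.9549 1->0
4 5.0070 0->1
5 6.7958 1->0
final: 0 -0.2814 2.2333

Mode 1: guard c·x = 1.1734 hit at Δt = 1.0177 (t = 1.0177), x⁻ = (-0.9198, 0.8480) → reset → x⁺ = (-1.1027, 0.5423), jump to mode 0
Mode 0: guard c·x = 3.1853 hit at Δt = 1.4026 (t = 2.4203), x⁻ = (3.0445, 4.0383) → reset → x⁺ = (2.1779, 3.2726), jump to mode 1
Mode 1: guard c·x = 1.1734 hit at Δt = 1.5346 (t = 3.9549), x⁻ = (-0.4668, 1.9485) → reset → x⁺ = (-0.7221, 1.4668), jump to mode 0
Mode 0: guard c·x = 3.1853 hit at Δt = 1.0521 (t = 5.0070), x⁻ = (3.0609, 3.5747) → reset → x⁺ = (2.1918, 2.8785), jump to mode 1
Mode 1: guard c·x = 1.1734 hit at Δt = 1.7888 (t = 6.7958), x⁻ = (-0.6082, 1.6052) → reset → x⁺ = (-0.8409, 1.1783), jump to mode 0
Mode 0: flow for 0.3731 to horizon, guard not reached → x = (-0.2814, 2.2333)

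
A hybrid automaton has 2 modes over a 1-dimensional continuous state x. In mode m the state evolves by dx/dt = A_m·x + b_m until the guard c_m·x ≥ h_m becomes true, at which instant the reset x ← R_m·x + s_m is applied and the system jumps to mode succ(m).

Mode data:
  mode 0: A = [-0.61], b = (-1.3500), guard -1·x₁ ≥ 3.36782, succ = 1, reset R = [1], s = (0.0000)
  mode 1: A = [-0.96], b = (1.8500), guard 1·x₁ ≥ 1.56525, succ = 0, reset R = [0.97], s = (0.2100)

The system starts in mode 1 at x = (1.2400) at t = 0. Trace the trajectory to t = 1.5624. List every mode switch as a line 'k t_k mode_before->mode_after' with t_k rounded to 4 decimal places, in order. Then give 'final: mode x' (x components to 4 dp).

1 0.6680 1->0
final: 0 0.0709

Mode 1: guard c·x = 1.5653 hit at Δt = 0.6680 (t = 0.6680), x⁻ = (1.5652) → reset → x⁺ = (1.7283), jump to mode 0
Mode 0: flow for 0.8944 to horizon, guard not reached → x = (0.0709)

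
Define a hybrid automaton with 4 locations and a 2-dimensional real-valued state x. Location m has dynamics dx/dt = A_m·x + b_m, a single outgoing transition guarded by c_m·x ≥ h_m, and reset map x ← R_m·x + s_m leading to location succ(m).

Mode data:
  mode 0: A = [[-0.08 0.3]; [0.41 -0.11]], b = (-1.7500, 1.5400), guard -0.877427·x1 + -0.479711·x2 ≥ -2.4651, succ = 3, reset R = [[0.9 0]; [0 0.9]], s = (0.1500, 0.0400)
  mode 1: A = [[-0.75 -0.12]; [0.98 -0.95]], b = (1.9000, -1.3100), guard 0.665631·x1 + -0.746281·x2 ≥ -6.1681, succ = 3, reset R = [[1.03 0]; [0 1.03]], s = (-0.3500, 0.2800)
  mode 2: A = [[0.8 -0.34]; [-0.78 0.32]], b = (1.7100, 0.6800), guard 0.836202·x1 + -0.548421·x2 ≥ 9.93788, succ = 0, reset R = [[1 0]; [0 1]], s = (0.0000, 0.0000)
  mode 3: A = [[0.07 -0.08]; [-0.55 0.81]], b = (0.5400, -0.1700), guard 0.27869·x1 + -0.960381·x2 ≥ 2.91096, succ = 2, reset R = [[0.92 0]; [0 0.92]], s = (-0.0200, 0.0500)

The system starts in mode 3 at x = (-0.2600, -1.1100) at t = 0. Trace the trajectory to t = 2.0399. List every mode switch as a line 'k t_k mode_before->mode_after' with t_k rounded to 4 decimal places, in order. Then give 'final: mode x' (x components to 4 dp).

1 1.0439 3->2
final: 2 5.1925 -4.9039

Mode 3: guard c·x = 2.9110 hit at Δt = 1.0439 (t = 1.0439), x⁻ = (0.4640, -2.8964) → reset → x⁺ = (0.4069, -2.6147), jump to mode 2
Mode 2: flow for 0.9960 to horizon, guard not reached → x = (5.1925, -4.9039)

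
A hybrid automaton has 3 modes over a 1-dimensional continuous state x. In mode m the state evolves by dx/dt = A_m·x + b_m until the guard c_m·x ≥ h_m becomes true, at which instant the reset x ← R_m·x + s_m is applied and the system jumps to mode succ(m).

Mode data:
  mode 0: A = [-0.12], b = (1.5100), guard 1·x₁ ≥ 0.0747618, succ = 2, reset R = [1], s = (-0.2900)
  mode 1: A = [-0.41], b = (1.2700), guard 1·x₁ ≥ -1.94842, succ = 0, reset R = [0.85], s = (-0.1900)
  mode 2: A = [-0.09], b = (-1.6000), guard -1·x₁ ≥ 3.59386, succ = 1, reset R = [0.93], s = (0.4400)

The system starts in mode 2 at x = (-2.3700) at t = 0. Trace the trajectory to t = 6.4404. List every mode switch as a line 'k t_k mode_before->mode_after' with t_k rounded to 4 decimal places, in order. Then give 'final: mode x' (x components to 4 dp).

1 0.9196 2->1
2 1.3419 1->0
3 2.5324 0->2
4 4.9064 2->1
5 5.3287 1->0
final: 0 -0.0441

Mode 2: guard c·x = 3.5939 hit at Δt = 0.9196 (t = 0.9196), x⁻ = (-3.5939) → reset → x⁺ = (-2.9023), jump to mode 1
Mode 1: guard c·x = -1.9484 hit at Δt = 0.4223 (t = 1.3419), x⁻ = (-1.9484) → reset → x⁺ = (-1.8462), jump to mode 0
Mode 0: guard c·x = 0.0748 hit at Δt = 1.1905 (t = 2.5324), x⁻ = (0.0748) → reset → x⁺ = (-0.2152), jump to mode 2
Mode 2: guard c·x = 3.5939 hit at Δt = 2.3740 (t = 4.9064), x⁻ = (-3.5939) → reset → x⁺ = (-2.9023), jump to mode 1
Mode 1: guard c·x = -1.9484 hit at Δt = 0.4223 (t = 5.3287), x⁻ = (-1.9484) → reset → x⁺ = (-1.8462), jump to mode 0
Mode 0: flow for 1.1117 to horizon, guard not reached → x = (-0.0441)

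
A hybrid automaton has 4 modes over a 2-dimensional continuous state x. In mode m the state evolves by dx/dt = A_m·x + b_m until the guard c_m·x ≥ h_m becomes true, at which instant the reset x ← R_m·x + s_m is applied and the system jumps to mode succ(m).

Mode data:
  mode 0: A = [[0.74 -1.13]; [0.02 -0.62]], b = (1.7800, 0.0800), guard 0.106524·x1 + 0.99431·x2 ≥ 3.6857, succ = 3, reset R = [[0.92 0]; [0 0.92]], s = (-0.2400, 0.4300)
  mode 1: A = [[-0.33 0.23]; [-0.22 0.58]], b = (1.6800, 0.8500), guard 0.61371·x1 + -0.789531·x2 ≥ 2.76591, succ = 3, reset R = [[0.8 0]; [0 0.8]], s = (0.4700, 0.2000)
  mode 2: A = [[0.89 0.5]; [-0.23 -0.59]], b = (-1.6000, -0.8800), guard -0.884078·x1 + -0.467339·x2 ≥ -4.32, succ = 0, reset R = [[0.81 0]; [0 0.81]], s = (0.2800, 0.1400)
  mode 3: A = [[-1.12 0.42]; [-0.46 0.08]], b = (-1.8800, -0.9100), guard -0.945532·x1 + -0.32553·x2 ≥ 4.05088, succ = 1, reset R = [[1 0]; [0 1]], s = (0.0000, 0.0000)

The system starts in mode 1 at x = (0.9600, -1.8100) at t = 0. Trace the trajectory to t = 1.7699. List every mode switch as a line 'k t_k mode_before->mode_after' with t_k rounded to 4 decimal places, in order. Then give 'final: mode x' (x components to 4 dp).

1 0.7771 1->3
final: 3 -1.1560 -2.7360

Mode 1: guard c·x = 2.7659 hit at Δt = 0.7771 (t = 0.7771), x⁻ = (1.5746, -2.2793) → reset → x⁺ = (1.7297, -1.6234), jump to mode 3
Mode 3: flow for 0.9928 to horizon, guard not reached → x = (-1.1560, -2.7360)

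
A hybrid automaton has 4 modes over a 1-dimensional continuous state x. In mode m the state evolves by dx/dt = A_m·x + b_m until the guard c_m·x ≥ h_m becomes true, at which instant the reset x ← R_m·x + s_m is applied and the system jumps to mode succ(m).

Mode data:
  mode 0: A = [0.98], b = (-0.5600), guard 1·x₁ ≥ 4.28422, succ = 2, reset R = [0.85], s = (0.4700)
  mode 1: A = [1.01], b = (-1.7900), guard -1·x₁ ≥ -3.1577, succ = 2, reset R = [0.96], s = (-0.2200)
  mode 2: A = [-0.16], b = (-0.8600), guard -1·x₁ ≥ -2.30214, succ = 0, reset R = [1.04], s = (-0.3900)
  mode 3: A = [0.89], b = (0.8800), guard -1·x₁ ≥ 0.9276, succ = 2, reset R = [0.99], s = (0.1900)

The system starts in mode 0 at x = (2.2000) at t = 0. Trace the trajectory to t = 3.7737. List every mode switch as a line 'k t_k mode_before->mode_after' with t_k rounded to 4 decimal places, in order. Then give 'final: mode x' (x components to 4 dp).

Mode 0: guard c·x = 4.2842 hit at Δt = 0.8409 (t = 0.8409), x⁻ = (4.2842) → reset → x⁺ = (4.1116), jump to mode 2
Mode 2: guard c·x = -2.3021 hit at Δt = 1.3227 (t = 2.1636), x⁻ = (2.3021) → reset → x⁺ = (2.0042), jump to mode 0
Mode 0: guard c·x = 4.2842 hit at Δt = 0.9716 (t = 3.1352), x⁻ = (4.2842) → reset → x⁺ = (4.1116), jump to mode 2
Mode 2: flow for 0.6385 to horizon, guard not reached → x = (3.1903)

1 0.8409 0->2
2 2.1636 2->0
3 3.1352 0->2
final: 2 3.1903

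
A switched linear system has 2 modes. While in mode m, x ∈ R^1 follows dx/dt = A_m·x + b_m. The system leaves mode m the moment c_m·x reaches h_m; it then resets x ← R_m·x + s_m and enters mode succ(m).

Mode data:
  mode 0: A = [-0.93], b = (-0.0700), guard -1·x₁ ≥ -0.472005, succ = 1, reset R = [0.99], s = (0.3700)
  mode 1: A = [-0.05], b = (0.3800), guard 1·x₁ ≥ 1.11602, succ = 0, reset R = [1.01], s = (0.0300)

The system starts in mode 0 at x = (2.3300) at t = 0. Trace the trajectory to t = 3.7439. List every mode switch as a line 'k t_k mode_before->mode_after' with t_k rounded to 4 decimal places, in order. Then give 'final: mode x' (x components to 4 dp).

Mode 0: guard c·x = -0.4720 hit at Δt = 1.5919 (t = 1.5919), x⁻ = (0.4720) → reset → x⁺ = (0.8373), jump to mode 1
Mode 1: guard c·x = 1.1160 hit at Δt = 0.8418 (t = 2.4337), x⁻ = (1.1160) → reset → x⁺ = (1.1572), jump to mode 0
Mode 0: guard c·x = -0.4720 hit at Δt = 0.8729 (t = 3.3066), x⁻ = (0.4720) → reset → x⁺ = (0.8373), jump to mode 1
Mode 1: flow for 0.4373 to horizon, guard not reached → x = (0.9835)

1 1.5919 0->1
2 2.4337 1->0
3 3.3066 0->1
final: 1 0.9835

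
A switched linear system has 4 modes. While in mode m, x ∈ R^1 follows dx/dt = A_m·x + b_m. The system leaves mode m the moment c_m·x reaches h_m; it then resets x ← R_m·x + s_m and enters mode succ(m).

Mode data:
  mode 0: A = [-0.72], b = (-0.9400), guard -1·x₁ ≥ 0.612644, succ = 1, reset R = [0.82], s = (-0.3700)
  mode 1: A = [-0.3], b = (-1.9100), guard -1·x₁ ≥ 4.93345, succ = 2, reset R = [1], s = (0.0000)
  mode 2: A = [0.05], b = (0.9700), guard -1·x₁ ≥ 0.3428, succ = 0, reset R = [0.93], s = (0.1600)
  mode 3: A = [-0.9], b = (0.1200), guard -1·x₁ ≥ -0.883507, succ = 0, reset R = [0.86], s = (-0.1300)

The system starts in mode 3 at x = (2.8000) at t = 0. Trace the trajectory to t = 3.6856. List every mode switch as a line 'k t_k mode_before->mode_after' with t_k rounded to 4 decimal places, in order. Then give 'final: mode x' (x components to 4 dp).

1 1.4092 3->0
2 2.8358 0->1
final: 1 -2.1088

Mode 3: guard c·x = -0.8835 hit at Δt = 1.4092 (t = 1.4092), x⁻ = (0.8835) → reset → x⁺ = (0.6298), jump to mode 0
Mode 0: guard c·x = 0.6126 hit at Δt = 1.4266 (t = 2.8358), x⁻ = (-0.6126) → reset → x⁺ = (-0.8724), jump to mode 1
Mode 1: flow for 0.8498 to horizon, guard not reached → x = (-2.1088)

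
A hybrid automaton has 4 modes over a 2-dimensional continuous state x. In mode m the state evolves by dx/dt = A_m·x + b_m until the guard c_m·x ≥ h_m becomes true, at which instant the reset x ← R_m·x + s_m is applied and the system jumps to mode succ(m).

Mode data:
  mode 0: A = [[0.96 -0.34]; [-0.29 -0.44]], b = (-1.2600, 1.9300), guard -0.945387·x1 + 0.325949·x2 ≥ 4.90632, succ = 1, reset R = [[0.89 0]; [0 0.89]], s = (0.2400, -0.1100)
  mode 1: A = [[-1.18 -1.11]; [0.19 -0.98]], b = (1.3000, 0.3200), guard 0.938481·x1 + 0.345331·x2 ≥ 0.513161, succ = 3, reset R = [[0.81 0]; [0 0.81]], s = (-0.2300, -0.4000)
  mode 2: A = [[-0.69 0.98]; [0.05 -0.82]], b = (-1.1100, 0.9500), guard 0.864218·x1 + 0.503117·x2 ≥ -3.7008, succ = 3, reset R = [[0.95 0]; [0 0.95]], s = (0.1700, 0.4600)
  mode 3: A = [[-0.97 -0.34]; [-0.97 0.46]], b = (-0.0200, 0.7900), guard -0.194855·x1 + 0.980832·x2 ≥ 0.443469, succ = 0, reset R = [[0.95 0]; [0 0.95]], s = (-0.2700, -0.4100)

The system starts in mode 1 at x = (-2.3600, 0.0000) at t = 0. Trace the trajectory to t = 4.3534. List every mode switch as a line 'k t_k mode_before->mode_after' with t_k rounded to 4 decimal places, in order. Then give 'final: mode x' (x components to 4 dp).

1 1.5707 1->3
2 2.4743 3->0
3 3.6750 0->1
final: 1 -1.7201 0.9464

Mode 1: guard c·x = 0.5132 hit at Δt = 1.5707 (t = 1.5707), x⁻ = (0.4628, 0.2283) → reset → x⁺ = (0.1449, -0.2150), jump to mode 3
Mode 3: guard c·x = 0.4435 hit at Δt = 0.9036 (t = 2.4743), x⁻ = (0.0202, 0.4562) → reset → x⁺ = (-0.2508, 0.0233), jump to mode 0
Mode 0: guard c·x = 4.9063 hit at Δt = 1.2007 (t = 3.6750), x⁻ = (-4.3753, 2.3622) → reset → x⁺ = (-3.6540, 1.9923), jump to mode 1
Mode 1: flow for 0.6784 to horizon, guard not reached → x = (-1.7201, 0.9464)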